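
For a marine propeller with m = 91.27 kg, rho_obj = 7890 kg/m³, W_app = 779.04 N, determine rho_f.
Formula: W_{app} = mg\left(1 - \frac{\rho_f}{\rho_{obj}}\right)
Substituting knowns: 779.04 = 91.27·9.81·(1 − rho_f/7890)
Solving for rho_f: rho_f = 7890·(1 − 779.04/(91.27·9.81)) = 1025 kg/m³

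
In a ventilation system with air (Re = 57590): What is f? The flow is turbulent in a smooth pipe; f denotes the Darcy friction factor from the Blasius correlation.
Formula: f = \frac{0.316}{Re^{0.25}}
f = 0.316/57590^0.25 = 0.0204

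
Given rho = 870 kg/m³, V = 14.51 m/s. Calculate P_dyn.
Formula: P_{dyn} = \frac{1}{2} \rho V^2
P_dyn = 0.5·870·14.51²/1000 = 91.58 kPa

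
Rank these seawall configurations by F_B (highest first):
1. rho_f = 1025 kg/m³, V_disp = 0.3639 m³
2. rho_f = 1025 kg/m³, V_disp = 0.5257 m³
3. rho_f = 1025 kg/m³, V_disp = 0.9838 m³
Case 1: F_B = 3659 N
Case 2: F_B = 5286 N
Case 3: F_B = 9892 N
Ranking (highest first): 3, 2, 1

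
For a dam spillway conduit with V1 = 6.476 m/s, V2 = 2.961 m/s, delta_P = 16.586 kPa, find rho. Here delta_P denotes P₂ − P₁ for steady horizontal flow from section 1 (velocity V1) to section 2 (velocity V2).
Formula: \Delta P = \frac{1}{2} \rho (V_1^2 - V_2^2)
Substituting knowns: 16.586 = 0.5·rho·(6.476² − 2.961²)/1000
Solving for rho: rho = 2·(16.586·1000)/(6.476² − 2.961²) = 1000 kg/m³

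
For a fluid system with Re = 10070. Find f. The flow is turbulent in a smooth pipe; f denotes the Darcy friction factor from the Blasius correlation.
Formula: f = \frac{0.316}{Re^{0.25}}
f = 0.316/10070^0.25 = 0.03154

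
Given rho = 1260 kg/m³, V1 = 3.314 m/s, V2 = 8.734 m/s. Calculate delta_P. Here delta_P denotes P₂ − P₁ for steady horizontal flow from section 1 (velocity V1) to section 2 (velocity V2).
Formula: \Delta P = \frac{1}{2} \rho (V_1^2 - V_2^2)
delta_P = 0.5·1260·(3.314² − 8.734²)/1000 = -41.14 kPa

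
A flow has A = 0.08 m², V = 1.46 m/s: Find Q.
Formula: Q = A V
Q = 0.08·1.46·1000 = 116.8 L/s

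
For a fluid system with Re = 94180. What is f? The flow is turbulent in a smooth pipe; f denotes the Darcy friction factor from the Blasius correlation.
Formula: f = \frac{0.316}{Re^{0.25}}
f = 0.316/94180^0.25 = 0.01804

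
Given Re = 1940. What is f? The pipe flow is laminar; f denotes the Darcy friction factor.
Formula: f = \frac{64}{Re}
f = 64/1940 = 0.03299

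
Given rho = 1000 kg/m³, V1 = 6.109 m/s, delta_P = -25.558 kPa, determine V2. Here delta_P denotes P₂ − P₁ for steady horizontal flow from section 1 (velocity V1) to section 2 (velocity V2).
Formula: \Delta P = \frac{1}{2} \rho (V_1^2 - V_2^2)
Substituting knowns: -25.558 = 0.5·1000·(6.109² − V2²)/1000
Solving for V2: V2 = √(6.109² − 2·(-25.558·1000)/1000) = 9.404 m/s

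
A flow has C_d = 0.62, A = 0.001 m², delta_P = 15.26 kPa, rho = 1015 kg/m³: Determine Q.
Formula: Q = C_d A \sqrt{\frac{2 \Delta P}{\rho}}
Q = 0.62·0.001·√(2·(15.26·1000)/1015)·1000 = 3.4 L/s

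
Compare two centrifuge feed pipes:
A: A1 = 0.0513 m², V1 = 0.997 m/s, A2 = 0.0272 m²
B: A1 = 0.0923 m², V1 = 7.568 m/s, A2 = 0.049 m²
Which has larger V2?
V2(A) = 1.88 m/s, V2(B) = 14.26 m/s. Answer: B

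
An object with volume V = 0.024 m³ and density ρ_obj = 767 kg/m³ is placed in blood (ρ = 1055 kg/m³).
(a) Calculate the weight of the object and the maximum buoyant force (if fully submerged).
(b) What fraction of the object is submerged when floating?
(a) W=rho_obj*g*V=767*9.81*0.024=180.6 N; F_B(max)=rho*g*V=1055*9.81*0.024=248.4 N
(b) Floating fraction=rho_obj/rho=767/1055=0.727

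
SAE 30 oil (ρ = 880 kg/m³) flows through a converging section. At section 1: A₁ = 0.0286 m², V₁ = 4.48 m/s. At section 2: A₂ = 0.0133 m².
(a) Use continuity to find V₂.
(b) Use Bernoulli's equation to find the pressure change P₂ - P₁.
(a) Continuity: A₁V₁=A₂V₂ -> V₂=A₁V₁/A₂=0.0286*4.48/0.0133=9.63 m/s
(b) Bernoulli: P₂-P₁=0.5*rho*(V₁^2-V₂^2)/1000=0.5*880*(4.48^2-9.63^2)/1000=-31.97 kPa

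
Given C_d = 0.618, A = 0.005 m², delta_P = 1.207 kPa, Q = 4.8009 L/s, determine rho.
Formula: Q = C_d A \sqrt{\frac{2 \Delta P}{\rho}}
Substituting knowns: 4.8009 = 0.618·0.005·√(2·(1.207·1000)/rho)·1000
Solving for rho: rho = 2·(1.207·1000)/((4.8009/1000)/(0.618·0.005))² = 1000 kg/m³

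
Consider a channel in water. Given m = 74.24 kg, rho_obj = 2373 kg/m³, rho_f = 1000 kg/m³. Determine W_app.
Formula: W_{app} = mg\left(1 - \frac{\rho_f}{\rho_{obj}}\right)
W_app = 74.24·9.81·(1 − 1000/2373) = 421.4 N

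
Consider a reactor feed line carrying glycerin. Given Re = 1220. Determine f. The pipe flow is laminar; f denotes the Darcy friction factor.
Formula: f = \frac{64}{Re}
f = 64/1220 = 0.05246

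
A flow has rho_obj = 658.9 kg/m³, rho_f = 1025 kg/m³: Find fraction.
Formula: f_{sub} = \frac{\rho_{obj}}{\rho_f}
fraction = 658.9/1025 = 0.6428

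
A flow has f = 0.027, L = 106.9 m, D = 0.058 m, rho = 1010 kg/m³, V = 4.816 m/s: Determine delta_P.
Formula: \Delta P = f \frac{L}{D} \frac{\rho V^2}{2}
delta_P = 0.027·(106.9/0.058)·0.5·1010·4.816²/1000 = 582.9 kPa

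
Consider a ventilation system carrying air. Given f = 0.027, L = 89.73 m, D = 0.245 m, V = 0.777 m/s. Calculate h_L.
Formula: h_L = f \frac{L}{D} \frac{V^2}{2g}
h_L = 0.027·(89.73/0.245)·0.777²/(2·9.81) = 0.3043 m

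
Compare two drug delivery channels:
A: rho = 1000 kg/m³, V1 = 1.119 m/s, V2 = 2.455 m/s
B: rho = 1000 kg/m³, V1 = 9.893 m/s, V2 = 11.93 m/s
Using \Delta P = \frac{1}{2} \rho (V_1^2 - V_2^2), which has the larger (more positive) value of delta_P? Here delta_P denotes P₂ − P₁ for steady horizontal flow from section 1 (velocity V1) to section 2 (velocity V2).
delta_P(A) = -2.387 kPa, delta_P(B) = -22.23 kPa. Answer: A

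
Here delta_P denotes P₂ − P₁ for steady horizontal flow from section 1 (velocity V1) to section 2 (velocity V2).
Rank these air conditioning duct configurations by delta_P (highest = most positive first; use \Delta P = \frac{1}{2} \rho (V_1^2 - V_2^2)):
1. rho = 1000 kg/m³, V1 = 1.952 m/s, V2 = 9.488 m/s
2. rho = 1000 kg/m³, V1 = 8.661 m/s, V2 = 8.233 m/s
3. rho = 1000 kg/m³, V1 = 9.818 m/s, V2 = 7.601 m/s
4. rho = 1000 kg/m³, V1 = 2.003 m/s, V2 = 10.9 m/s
Case 1: delta_P = -43.11 kPa
Case 2: delta_P = 3.615 kPa
Case 3: delta_P = 19.31 kPa
Case 4: delta_P = -57.4 kPa
Ranking (highest first): 3, 2, 1, 4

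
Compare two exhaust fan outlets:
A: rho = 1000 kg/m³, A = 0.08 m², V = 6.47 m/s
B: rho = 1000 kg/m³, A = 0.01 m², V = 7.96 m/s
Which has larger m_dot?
m_dot(A) = 517.6 kg/s, m_dot(B) = 79.6 kg/s. Answer: A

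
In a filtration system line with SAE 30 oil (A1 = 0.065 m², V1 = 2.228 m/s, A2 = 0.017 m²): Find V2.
Formula: V_2 = \frac{A_1 V_1}{A_2}
V2 = 0.065·2.228/0.017 = 8.519 m/s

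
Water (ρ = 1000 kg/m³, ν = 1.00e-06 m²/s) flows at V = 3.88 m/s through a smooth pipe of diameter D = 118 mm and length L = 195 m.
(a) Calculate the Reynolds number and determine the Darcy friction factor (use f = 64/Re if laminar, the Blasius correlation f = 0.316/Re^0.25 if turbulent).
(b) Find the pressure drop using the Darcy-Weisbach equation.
(a) Re = V·D/ν = 3.88·0.118/1.00e-06 = 457840 → turbulent (Re > 4000); f = 0.316/Re^0.25 = 0.316/457840^0.25 = 0.012148 (Blasius is strictly valid for Re ≲ 1e5; used here as the smooth-pipe estimate the problem specifies)
(b) Darcy-Weisbach: ΔP = f·(L/D)·½ρV²/1000 = 0.012148·(195/0.118)·½·1000·3.88²/1000 = 151.1 kPa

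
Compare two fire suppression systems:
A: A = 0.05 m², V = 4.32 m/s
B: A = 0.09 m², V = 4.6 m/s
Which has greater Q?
Q(A) = 216 L/s, Q(B) = 414 L/s. Answer: B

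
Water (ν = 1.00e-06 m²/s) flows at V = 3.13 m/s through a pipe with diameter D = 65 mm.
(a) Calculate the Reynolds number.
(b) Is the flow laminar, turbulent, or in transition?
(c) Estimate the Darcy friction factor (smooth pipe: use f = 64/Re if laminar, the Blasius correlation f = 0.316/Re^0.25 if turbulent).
(a) Re = V·D/ν = 3.13·0.065/1.00e-06 = 203450
(b) Flow regime: turbulent (Re > 4000)
(c) Friction factor: f = 0.316/Re^0.25 = 0.316/203450^0.25 = 0.01488 (Blasius is strictly valid for Re ≲ 1e5; used here as the smooth-pipe estimate the problem specifies)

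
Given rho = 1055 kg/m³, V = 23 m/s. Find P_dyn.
Formula: P_{dyn} = \frac{1}{2} \rho V^2
P_dyn = 0.5·1055·23²/1000 = 279 kPa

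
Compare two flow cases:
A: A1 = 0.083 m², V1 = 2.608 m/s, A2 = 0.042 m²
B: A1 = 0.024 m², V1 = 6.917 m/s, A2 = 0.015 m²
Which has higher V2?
V2(A) = 5.154 m/s, V2(B) = 11.07 m/s. Answer: B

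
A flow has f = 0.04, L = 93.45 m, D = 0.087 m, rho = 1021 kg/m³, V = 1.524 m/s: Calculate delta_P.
Formula: \Delta P = f \frac{L}{D} \frac{\rho V^2}{2}
delta_P = 0.04·(93.45/0.087)·0.5·1021·1.524²/1000 = 50.94 kPa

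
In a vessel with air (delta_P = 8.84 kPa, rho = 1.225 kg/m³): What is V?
Formula: V = \sqrt{\frac{2 \Delta P}{\rho}}
V = √(2·(8.84·1000)/1.225) = 120.1 m/s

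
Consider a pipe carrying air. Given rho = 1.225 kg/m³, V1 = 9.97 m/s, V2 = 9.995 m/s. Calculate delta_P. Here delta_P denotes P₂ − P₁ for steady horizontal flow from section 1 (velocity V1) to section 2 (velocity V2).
Formula: \Delta P = \frac{1}{2} \rho (V_1^2 - V_2^2)
delta_P = 0.5·1.225·(9.97² − 9.995²)/1000 = -0.0003057 kPa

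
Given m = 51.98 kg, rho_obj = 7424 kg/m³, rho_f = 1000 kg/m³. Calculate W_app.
Formula: W_{app} = mg\left(1 - \frac{\rho_f}{\rho_{obj}}\right)
W_app = 51.98·9.81·(1 − 1000/7424) = 441.2 N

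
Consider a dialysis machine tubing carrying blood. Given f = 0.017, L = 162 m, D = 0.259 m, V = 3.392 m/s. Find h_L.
Formula: h_L = f \frac{L}{D} \frac{V^2}{2g}
h_L = 0.017·(162/0.259)·3.392²/(2·9.81) = 6.236 m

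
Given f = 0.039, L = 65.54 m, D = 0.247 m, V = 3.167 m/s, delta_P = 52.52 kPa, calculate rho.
Formula: \Delta P = f \frac{L}{D} \frac{\rho V^2}{2}
Substituting knowns: 52.52 = 0.039·(65.54/0.247)·0.5·rho·3.167²/1000
Solving for rho: rho = (52.52·1000)/(0.039·(65.54/0.247)·0.5·3.167²) = 1012 kg/m³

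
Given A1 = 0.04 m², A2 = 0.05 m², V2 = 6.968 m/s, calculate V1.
Formula: V_2 = \frac{A_1 V_1}{A_2}
Substituting knowns: 6.968 = 0.04·V1/0.05
Solving for V1: V1 = 6.968·0.05/0.04 = 8.71 m/s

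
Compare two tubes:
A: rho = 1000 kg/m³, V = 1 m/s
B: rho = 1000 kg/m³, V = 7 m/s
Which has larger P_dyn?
P_dyn(A) = 0.5 kPa, P_dyn(B) = 24.5 kPa. Answer: B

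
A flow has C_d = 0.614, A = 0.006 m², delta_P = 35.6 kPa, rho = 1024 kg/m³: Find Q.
Formula: Q = C_d A \sqrt{\frac{2 \Delta P}{\rho}}
Q = 0.614·0.006·√(2·(35.6·1000)/1024)·1000 = 30.72 L/s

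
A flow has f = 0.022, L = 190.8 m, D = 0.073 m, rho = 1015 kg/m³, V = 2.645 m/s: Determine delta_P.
Formula: \Delta P = f \frac{L}{D} \frac{\rho V^2}{2}
delta_P = 0.022·(190.8/0.073)·0.5·1015·2.645²/1000 = 204.2 kPa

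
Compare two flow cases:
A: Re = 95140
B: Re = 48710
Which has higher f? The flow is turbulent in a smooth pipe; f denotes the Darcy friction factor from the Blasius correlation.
f(A) = 0.01799, f(B) = 0.02127. Answer: B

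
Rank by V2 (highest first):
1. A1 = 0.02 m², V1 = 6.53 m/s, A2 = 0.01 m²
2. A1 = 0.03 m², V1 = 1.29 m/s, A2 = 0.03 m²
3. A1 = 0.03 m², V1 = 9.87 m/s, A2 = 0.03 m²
Case 1: V2 = 13.06 m/s
Case 2: V2 = 1.29 m/s
Case 3: V2 = 9.87 m/s
Ranking (highest first): 1, 3, 2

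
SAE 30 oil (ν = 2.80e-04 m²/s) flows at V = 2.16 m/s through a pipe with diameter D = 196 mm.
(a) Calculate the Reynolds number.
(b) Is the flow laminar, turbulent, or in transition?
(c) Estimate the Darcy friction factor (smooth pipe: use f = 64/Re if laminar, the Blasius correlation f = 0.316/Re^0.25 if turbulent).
(a) Re = V·D/ν = 2.16·0.196/2.80e-04 = 1512
(b) Flow regime: laminar (Re < 2300)
(c) Friction factor: f = 64/Re = 64/1512 = 0.04233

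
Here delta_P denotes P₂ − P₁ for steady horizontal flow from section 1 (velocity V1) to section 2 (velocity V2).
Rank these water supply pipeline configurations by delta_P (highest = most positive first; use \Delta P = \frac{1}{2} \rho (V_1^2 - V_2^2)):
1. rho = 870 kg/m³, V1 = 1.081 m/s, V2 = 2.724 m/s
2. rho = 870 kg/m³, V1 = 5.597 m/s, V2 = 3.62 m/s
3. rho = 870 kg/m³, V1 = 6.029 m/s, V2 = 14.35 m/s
Case 1: delta_P = -2.719 kPa
Case 2: delta_P = 7.927 kPa
Case 3: delta_P = -73.76 kPa
Ranking (highest first): 2, 1, 3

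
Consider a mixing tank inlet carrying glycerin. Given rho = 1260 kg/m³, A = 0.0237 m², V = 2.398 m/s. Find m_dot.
Formula: \dot{m} = \rho A V
m_dot = 1260·0.0237·2.398 = 71.61 kg/s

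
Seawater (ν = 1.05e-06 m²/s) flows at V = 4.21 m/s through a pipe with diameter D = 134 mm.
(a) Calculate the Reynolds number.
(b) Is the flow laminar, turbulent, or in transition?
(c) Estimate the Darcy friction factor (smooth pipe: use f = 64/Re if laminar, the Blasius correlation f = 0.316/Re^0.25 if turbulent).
(a) Re = V·D/ν = 4.21·0.134/1.05e-06 = 537280
(b) Flow regime: turbulent (Re > 4000)
(c) Friction factor: f = 0.316/Re^0.25 = 0.316/537280^0.25 = 0.01167 (Blasius is strictly valid for Re ≲ 1e5; used here as the smooth-pipe estimate the problem specifies)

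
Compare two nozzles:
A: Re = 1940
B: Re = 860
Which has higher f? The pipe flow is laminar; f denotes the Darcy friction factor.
f(A) = 0.03299, f(B) = 0.07442. Answer: B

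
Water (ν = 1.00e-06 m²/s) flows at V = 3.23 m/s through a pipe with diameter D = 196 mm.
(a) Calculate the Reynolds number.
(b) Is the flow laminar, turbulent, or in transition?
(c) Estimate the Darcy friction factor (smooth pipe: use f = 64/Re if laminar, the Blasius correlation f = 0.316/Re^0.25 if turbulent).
(a) Re = V·D/ν = 3.23·0.196/1.00e-06 = 633080
(b) Flow regime: turbulent (Re > 4000)
(c) Friction factor: f = 0.316/Re^0.25 = 0.316/633080^0.25 = 0.0112 (Blasius is strictly valid for Re ≲ 1e5; used here as the smooth-pipe estimate the problem specifies)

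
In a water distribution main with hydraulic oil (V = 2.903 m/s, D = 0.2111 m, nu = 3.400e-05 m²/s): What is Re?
Formula: Re = \frac{V D}{\nu}
Re = 2.903·0.2111/3.400e-05 = 18024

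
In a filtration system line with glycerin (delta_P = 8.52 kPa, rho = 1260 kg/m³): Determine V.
Formula: V = \sqrt{\frac{2 \Delta P}{\rho}}
V = √(2·(8.52·1000)/1260) = 3.677 m/s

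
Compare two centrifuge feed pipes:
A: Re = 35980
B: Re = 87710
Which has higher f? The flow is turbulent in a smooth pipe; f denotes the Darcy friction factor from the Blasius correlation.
f(A) = 0.02294, f(B) = 0.01836. Answer: A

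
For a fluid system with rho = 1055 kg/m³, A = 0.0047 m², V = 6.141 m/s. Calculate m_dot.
Formula: \dot{m} = \rho A V
m_dot = 1055·0.0047·6.141 = 30.45 kg/s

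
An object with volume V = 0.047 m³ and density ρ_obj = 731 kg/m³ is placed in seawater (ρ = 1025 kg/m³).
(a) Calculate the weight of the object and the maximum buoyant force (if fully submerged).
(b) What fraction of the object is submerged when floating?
(a) W=rho_obj*g*V=731*9.81*0.047=337.0 N; F_B(max)=rho*g*V=1025*9.81*0.047=472.6 N
(b) Floating fraction=rho_obj/rho=731/1025=0.713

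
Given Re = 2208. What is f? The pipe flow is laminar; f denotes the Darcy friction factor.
Formula: f = \frac{64}{Re}
f = 64/2208 = 0.02899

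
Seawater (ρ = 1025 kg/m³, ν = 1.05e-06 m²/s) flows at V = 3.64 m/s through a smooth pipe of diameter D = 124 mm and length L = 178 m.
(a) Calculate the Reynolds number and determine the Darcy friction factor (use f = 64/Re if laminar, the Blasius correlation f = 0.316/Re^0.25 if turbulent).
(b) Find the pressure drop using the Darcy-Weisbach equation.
(a) Re = V·D/ν = 3.64·0.124/1.05e-06 = 429870 → turbulent (Re > 4000); f = 0.316/Re^0.25 = 0.316/429870^0.25 = 0.012341 (Blasius is strictly valid for Re ≲ 1e5; used here as the smooth-pipe estimate the problem specifies)
(b) Darcy-Weisbach: ΔP = f·(L/D)·½ρV²/1000 = 0.012341·(178/0.124)·½·1025·3.64²/1000 = 120.3 kPa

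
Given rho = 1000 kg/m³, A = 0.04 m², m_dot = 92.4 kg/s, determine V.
Formula: \dot{m} = \rho A V
Substituting knowns: 92.4 = 1000·0.04·V
Solving for V: V = 92.4/(1000·0.04) = 2.31 m/s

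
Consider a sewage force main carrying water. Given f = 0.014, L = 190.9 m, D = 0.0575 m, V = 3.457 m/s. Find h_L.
Formula: h_L = f \frac{L}{D} \frac{V^2}{2g}
h_L = 0.014·(190.9/0.0575)·3.457²/(2·9.81) = 28.31 m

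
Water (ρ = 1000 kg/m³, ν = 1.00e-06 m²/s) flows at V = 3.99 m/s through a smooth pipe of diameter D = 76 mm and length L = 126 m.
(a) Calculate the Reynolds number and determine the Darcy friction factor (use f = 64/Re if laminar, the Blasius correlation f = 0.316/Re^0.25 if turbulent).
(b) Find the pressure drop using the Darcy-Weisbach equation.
(a) Re = V·D/ν = 3.99·0.076/1.00e-06 = 303240 → turbulent (Re > 4000); f = 0.316/Re^0.25 = 0.316/303240^0.25 = 0.013466 (Blasius is strictly valid for Re ≲ 1e5; used here as the smooth-pipe estimate the problem specifies)
(b) Darcy-Weisbach: ΔP = f·(L/D)·½ρV²/1000 = 0.013466·(126/0.076)·½·1000·3.99²/1000 = 177.7 kPa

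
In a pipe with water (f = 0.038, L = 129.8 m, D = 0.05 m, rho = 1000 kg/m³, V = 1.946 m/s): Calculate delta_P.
Formula: \Delta P = f \frac{L}{D} \frac{\rho V^2}{2}
delta_P = 0.038·(129.8/0.05)·0.5·1000·1.946²/1000 = 186.8 kPa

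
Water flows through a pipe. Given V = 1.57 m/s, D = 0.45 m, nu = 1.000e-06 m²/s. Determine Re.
Formula: Re = \frac{V D}{\nu}
Re = 1.57·0.45/1.000e-06 = 706500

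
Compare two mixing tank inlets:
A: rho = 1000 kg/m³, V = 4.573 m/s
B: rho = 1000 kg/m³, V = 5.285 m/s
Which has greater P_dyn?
P_dyn(A) = 10.46 kPa, P_dyn(B) = 13.97 kPa. Answer: B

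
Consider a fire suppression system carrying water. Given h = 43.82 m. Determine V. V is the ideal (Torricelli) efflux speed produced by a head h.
Formula: V = \sqrt{2 g h}
V = √(2·9.81·43.82) = 29.32 m/s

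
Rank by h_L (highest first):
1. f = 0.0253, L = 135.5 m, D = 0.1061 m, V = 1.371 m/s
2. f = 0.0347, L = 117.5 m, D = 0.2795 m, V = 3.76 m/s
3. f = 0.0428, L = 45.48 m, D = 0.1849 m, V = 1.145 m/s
Case 1: h_L = 3.095 m
Case 2: h_L = 10.51 m
Case 3: h_L = 0.7035 m
Ranking (highest first): 2, 1, 3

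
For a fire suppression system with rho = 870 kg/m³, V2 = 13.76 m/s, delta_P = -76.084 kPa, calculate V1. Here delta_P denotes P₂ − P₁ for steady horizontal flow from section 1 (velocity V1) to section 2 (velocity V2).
Formula: \Delta P = \frac{1}{2} \rho (V_1^2 - V_2^2)
Substituting knowns: -76.084 = 0.5·870·(V1² − 13.76²)/1000
Solving for V1: V1 = √(13.76² + 2·(-76.084·1000)/870) = 3.799 m/s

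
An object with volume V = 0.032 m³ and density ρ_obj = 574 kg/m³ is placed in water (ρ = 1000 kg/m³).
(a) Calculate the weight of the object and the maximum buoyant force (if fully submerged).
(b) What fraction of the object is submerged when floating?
(a) W=rho_obj*g*V=574*9.81*0.032=180.2 N; F_B(max)=rho*g*V=1000*9.81*0.032=313.9 N
(b) Floating fraction=rho_obj/rho=574/1000=0.574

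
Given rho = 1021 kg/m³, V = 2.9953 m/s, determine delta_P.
Formula: V = \sqrt{\frac{2 \Delta P}{\rho}}
Substituting knowns: 2.9953 = √(2·(delta_P·1000)/1021)
Solving for delta_P: delta_P = 2.9953²·1021/2/1000 = 4.58 kPa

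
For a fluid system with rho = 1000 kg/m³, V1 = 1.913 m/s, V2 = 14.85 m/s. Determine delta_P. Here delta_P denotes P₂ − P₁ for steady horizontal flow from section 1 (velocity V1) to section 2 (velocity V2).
Formula: \Delta P = \frac{1}{2} \rho (V_1^2 - V_2^2)
delta_P = 0.5·1000·(1.913² − 14.85²)/1000 = -108.4 kPa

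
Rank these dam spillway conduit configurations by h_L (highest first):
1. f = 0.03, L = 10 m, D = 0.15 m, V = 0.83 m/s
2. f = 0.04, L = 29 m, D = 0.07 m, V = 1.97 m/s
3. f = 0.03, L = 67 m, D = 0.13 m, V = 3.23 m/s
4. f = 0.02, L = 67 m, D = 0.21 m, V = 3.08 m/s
Case 1: h_L = 0.07022 m
Case 2: h_L = 3.278 m
Case 3: h_L = 8.222 m
Case 4: h_L = 3.085 m
Ranking (highest first): 3, 2, 4, 1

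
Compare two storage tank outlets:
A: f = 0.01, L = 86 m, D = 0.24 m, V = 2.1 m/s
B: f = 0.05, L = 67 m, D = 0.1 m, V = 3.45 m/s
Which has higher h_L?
h_L(A) = 0.8054 m, h_L(B) = 20.32 m. Answer: B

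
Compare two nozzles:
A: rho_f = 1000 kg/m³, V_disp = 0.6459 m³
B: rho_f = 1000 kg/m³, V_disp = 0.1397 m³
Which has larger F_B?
F_B(A) = 6336 N, F_B(B) = 1370 N. Answer: A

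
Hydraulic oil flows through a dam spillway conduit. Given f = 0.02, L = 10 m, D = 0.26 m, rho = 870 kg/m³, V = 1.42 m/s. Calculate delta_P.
Formula: \Delta P = f \frac{L}{D} \frac{\rho V^2}{2}
delta_P = 0.02·(10/0.26)·0.5·870·1.42²/1000 = 0.6747 kPa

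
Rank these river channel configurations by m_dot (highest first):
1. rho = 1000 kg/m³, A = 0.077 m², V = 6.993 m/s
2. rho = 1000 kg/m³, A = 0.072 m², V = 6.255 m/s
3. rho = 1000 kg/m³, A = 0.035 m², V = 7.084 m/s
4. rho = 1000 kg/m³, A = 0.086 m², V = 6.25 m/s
Case 1: m_dot = 538.5 kg/s
Case 2: m_dot = 450.4 kg/s
Case 3: m_dot = 247.9 kg/s
Case 4: m_dot = 537.5 kg/s
Ranking (highest first): 1, 4, 2, 3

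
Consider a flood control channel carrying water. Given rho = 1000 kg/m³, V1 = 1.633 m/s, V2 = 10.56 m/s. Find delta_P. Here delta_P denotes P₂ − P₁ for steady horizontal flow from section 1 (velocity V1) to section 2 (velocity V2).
Formula: \Delta P = \frac{1}{2} \rho (V_1^2 - V_2^2)
delta_P = 0.5·1000·(1.633² − 10.56²)/1000 = -54.42 kPa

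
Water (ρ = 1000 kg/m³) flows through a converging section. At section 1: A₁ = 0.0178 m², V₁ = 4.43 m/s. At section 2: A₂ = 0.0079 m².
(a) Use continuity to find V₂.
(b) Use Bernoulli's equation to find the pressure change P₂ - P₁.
(a) Continuity: A₁V₁=A₂V₂ -> V₂=A₁V₁/A₂=0.0178*4.43/0.0079=9.98 m/s
(b) Bernoulli: P₂-P₁=0.5*rho*(V₁^2-V₂^2)/1000=0.5*1000*(4.43^2-9.98^2)/1000=-39.99 kPa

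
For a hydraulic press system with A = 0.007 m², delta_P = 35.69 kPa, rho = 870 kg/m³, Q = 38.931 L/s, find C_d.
Formula: Q = C_d A \sqrt{\frac{2 \Delta P}{\rho}}
Substituting knowns: 38.931 = C_d·0.007·√(2·(35.69·1000)/870)·1000
Solving for C_d: C_d = (38.931/1000)/(0.007·√(2·(35.69·1000)/870)) = 0.614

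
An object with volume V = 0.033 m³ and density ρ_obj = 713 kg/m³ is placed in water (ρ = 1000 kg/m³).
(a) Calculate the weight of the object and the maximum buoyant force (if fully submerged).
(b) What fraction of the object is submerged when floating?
(a) W=rho_obj*g*V=713*9.81*0.033=230.8 N; F_B(max)=rho*g*V=1000*9.81*0.033=323.7 N
(b) Floating fraction=rho_obj/rho=713/1000=0.713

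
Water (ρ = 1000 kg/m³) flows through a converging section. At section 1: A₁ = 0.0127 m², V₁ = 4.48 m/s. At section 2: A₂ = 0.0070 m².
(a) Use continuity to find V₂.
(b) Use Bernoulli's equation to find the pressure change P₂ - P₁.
(a) Continuity: A₁V₁=A₂V₂ -> V₂=A₁V₁/A₂=0.0127*4.48/0.0070=8.13 m/s
(b) Bernoulli: P₂-P₁=0.5*rho*(V₁^2-V₂^2)/1000=0.5*1000*(4.48^2-8.13^2)/1000=-23.01 kPa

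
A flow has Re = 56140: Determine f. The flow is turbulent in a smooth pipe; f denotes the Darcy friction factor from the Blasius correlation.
Formula: f = \frac{0.316}{Re^{0.25}}
f = 0.316/56140^0.25 = 0.02053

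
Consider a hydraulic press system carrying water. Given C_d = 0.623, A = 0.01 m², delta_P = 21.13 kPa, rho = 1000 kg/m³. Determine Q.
Formula: Q = C_d A \sqrt{\frac{2 \Delta P}{\rho}}
Q = 0.623·0.01·√(2·(21.13·1000)/1000)·1000 = 40.5 L/s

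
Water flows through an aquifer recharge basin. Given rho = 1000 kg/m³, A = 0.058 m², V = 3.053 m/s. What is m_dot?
Formula: \dot{m} = \rho A V
m_dot = 1000·0.058·3.053 = 177.1 kg/s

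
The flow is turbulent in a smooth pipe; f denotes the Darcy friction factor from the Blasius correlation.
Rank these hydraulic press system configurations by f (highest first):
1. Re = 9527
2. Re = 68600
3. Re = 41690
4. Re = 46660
Case 1: f = 0.03199
Case 2: f = 0.01953
Case 3: f = 0.02211
Case 4: f = 0.0215
Ranking (highest first): 1, 3, 4, 2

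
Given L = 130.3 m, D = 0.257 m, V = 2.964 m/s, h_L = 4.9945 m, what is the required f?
Formula: h_L = f \frac{L}{D} \frac{V^2}{2g}
Substituting knowns: 4.9945 = f·(130.3/0.257)·2.964²/(2·9.81)
Solving for f: f = 4.9945·2·9.81/((130.3/0.257)·2.964²) = 0.022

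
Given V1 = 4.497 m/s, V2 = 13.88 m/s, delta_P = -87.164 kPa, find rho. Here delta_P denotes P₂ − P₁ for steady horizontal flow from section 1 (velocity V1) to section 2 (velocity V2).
Formula: \Delta P = \frac{1}{2} \rho (V_1^2 - V_2^2)
Substituting knowns: -87.164 = 0.5·rho·(4.497² − 13.88²)/1000
Solving for rho: rho = 2·(-87.164·1000)/(4.497² − 13.88²) = 1011 kg/m³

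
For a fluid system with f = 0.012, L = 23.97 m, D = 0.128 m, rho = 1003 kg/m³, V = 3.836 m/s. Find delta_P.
Formula: \Delta P = f \frac{L}{D} \frac{\rho V^2}{2}
delta_P = 0.012·(23.97/0.128)·0.5·1003·3.836²/1000 = 16.58 kPa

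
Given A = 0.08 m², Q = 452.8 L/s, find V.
Formula: Q = A V
Substituting knowns: 452.8 = 0.08·V·1000
Solving for V: V = (452.8/1000)/0.08 = 5.66 m/s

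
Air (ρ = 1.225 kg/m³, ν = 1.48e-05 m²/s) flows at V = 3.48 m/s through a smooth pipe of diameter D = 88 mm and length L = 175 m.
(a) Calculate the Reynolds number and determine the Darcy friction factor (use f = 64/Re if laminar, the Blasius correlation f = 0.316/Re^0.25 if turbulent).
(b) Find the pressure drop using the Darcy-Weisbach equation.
(a) Re = V·D/ν = 3.48·0.088/1.48e-05 = 20692 → turbulent (Re > 4000); f = 0.316/Re^0.25 = 0.316/20692^0.25 = 0.026347
(b) Darcy-Weisbach: ΔP = f·(L/D)·½ρV²/1000 = 0.026347·(175/0.088)·½·1.225·3.48²/1000 = 0.3886 kPa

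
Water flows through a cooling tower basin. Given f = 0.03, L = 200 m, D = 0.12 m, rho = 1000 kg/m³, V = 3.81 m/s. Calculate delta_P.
Formula: \Delta P = f \frac{L}{D} \frac{\rho V^2}{2}
delta_P = 0.03·(200/0.12)·0.5·1000·3.81²/1000 = 362.9 kPa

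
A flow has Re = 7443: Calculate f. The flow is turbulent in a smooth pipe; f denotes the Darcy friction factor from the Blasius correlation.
Formula: f = \frac{0.316}{Re^{0.25}}
f = 0.316/7443^0.25 = 0.03402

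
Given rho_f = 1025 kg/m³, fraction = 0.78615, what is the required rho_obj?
Formula: f_{sub} = \frac{\rho_{obj}}{\rho_f}
Substituting knowns: 0.78615 = rho_obj/1025
Solving for rho_obj: rho_obj = 0.78615·1025 = 805.8 kg/m³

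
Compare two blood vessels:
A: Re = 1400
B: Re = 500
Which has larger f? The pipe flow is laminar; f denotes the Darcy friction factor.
f(A) = 0.04571, f(B) = 0.128. Answer: B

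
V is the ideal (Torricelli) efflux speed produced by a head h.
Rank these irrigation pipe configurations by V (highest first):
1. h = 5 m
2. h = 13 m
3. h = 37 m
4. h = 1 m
Case 1: V = 9.905 m/s
Case 2: V = 15.97 m/s
Case 3: V = 26.94 m/s
Case 4: V = 4.429 m/s
Ranking (highest first): 3, 2, 1, 4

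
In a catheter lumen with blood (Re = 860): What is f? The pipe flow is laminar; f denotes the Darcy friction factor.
Formula: f = \frac{64}{Re}
f = 64/860 = 0.07442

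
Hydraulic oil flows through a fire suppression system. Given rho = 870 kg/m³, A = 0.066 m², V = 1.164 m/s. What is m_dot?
Formula: \dot{m} = \rho A V
m_dot = 870·0.066·1.164 = 66.84 kg/s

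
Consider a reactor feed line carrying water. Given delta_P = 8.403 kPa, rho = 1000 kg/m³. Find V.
Formula: V = \sqrt{\frac{2 \Delta P}{\rho}}
V = √(2·(8.403·1000)/1000) = 4.1 m/s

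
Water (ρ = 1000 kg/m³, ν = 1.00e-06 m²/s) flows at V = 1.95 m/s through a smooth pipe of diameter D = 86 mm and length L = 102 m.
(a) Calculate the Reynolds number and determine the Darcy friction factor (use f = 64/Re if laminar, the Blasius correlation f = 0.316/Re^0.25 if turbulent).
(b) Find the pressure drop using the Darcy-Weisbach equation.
(a) Re = V·D/ν = 1.95·0.086/1.00e-06 = 167700 → turbulent (Re > 4000); f = 0.316/Re^0.25 = 0.316/167700^0.25 = 0.015615 (Blasius is strictly valid for Re ≲ 1e5; used here as the smooth-pipe estimate the problem specifies)
(b) Darcy-Weisbach: ΔP = f·(L/D)·½ρV²/1000 = 0.015615·(102/0.086)·½·1000·1.95²/1000 = 35.21 kPa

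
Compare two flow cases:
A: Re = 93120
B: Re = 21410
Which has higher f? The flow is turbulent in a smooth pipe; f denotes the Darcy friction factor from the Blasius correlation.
f(A) = 0.01809, f(B) = 0.02612. Answer: B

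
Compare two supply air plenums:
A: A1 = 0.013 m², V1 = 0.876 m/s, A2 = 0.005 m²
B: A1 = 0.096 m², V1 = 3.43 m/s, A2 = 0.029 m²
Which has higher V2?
V2(A) = 2.278 m/s, V2(B) = 11.35 m/s. Answer: B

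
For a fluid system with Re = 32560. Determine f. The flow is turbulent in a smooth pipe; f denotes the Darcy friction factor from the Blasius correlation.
Formula: f = \frac{0.316}{Re^{0.25}}
f = 0.316/32560^0.25 = 0.02352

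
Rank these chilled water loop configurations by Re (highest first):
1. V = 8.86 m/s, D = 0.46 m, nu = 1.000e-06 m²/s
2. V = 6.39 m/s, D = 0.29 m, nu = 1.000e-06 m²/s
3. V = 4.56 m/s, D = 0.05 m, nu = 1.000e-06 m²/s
Case 1: Re = 4.076e+06
Case 2: Re = 1.853e+06
Case 3: Re = 228000
Ranking (highest first): 1, 2, 3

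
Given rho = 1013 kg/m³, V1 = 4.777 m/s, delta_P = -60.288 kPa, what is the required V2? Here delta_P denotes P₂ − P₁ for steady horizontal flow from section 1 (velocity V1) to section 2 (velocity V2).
Formula: \Delta P = \frac{1}{2} \rho (V_1^2 - V_2^2)
Substituting knowns: -60.288 = 0.5·1013·(4.777² − V2²)/1000
Solving for V2: V2 = √(4.777² − 2·(-60.288·1000)/1013) = 11.91 m/s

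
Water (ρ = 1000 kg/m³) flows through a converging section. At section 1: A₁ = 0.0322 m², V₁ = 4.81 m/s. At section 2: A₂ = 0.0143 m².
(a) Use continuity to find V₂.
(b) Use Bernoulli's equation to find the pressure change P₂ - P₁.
(a) Continuity: A₁V₁=A₂V₂ -> V₂=A₁V₁/A₂=0.0322*4.81/0.0143=10.83 m/s
(b) Bernoulli: P₂-P₁=0.5*rho*(V₁^2-V₂^2)/1000=0.5*1000*(4.81^2-10.83^2)/1000=-47.08 kPa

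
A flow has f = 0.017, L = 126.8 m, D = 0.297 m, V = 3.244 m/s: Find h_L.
Formula: h_L = f \frac{L}{D} \frac{V^2}{2g}
h_L = 0.017·(126.8/0.297)·3.244²/(2·9.81) = 3.893 m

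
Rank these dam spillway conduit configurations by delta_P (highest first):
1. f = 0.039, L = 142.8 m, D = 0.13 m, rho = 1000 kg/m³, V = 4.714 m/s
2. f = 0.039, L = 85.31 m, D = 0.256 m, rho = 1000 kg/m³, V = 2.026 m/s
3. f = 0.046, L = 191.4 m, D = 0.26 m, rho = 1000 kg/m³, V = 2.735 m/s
Case 1: delta_P = 476 kPa
Case 2: delta_P = 26.67 kPa
Case 3: delta_P = 126.7 kPa
Ranking (highest first): 1, 3, 2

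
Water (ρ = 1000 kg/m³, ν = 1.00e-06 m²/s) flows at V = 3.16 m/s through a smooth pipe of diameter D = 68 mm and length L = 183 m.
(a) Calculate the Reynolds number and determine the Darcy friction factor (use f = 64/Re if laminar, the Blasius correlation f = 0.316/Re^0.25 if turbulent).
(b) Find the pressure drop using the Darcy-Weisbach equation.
(a) Re = V·D/ν = 3.16·0.068/1.00e-06 = 214880 → turbulent (Re > 4000); f = 0.316/Re^0.25 = 0.316/214880^0.25 = 0.014677 (Blasius is strictly valid for Re ≲ 1e5; used here as the smooth-pipe estimate the problem specifies)
(b) Darcy-Weisbach: ΔP = f·(L/D)·½ρV²/1000 = 0.014677·(183/0.068)·½·1000·3.16²/1000 = 197.2 kPa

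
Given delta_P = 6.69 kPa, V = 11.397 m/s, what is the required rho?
Formula: V = \sqrt{\frac{2 \Delta P}{\rho}}
Substituting knowns: 11.397 = √(2·(6.69·1000)/rho)
Solving for rho: rho = 2·(6.69·1000)/11.397² = 103 kg/m³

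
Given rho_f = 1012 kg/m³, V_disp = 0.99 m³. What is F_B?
Formula: F_B = \rho_f g V_{disp}
F_B = 1012·9.81·0.99 = 9828 N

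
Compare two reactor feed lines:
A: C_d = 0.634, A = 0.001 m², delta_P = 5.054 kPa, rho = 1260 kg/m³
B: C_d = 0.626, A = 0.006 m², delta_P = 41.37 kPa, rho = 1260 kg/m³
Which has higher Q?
Q(A) = 1.796 L/s, Q(B) = 30.44 L/s. Answer: B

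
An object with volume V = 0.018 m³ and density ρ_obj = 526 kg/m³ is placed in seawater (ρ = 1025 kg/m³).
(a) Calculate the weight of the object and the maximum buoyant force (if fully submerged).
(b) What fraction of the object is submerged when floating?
(a) W=rho_obj*g*V=526*9.81*0.018=92.9 N; F_B(max)=rho*g*V=1025*9.81*0.018=181.0 N
(b) Floating fraction=rho_obj/rho=526/1025=0.513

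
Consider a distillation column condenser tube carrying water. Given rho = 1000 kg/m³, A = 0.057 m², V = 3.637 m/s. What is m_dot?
Formula: \dot{m} = \rho A V
m_dot = 1000·0.057·3.637 = 207.3 kg/s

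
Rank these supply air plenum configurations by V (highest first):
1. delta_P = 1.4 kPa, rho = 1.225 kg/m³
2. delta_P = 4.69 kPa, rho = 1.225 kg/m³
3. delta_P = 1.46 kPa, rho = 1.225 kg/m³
Case 1: V = 47.81 m/s
Case 2: V = 87.51 m/s
Case 3: V = 48.82 m/s
Ranking (highest first): 2, 3, 1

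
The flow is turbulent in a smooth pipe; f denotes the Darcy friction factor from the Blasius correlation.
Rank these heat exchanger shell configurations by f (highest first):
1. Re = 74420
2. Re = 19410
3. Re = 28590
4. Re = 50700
Case 1: f = 0.01913
Case 2: f = 0.02677
Case 3: f = 0.0243
Case 4: f = 0.02106
Ranking (highest first): 2, 3, 4, 1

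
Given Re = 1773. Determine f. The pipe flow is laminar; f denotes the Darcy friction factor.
Formula: f = \frac{64}{Re}
f = 64/1773 = 0.0361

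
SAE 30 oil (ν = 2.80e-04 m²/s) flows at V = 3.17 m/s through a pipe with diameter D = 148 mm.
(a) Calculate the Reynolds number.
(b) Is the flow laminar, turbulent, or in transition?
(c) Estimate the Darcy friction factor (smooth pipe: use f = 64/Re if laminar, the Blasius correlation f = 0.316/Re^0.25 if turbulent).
(a) Re = V·D/ν = 3.17·0.148/2.80e-04 = 1675.6
(b) Flow regime: laminar (Re < 2300)
(c) Friction factor: f = 64/Re = 64/1675.6 = 0.0382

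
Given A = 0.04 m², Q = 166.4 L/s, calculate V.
Formula: Q = A V
Substituting knowns: 166.4 = 0.04·V·1000
Solving for V: V = (166.4/1000)/0.04 = 4.16 m/s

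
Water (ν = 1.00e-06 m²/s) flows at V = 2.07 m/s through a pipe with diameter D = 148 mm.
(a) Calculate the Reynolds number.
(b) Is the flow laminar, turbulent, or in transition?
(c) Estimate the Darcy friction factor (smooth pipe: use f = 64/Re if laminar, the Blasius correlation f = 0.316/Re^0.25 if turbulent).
(a) Re = V·D/ν = 2.07·0.148/1.00e-06 = 306360
(b) Flow regime: turbulent (Re > 4000)
(c) Friction factor: f = 0.316/Re^0.25 = 0.316/306360^0.25 = 0.01343 (Blasius is strictly valid for Re ≲ 1e5; used here as the smooth-pipe estimate the problem specifies)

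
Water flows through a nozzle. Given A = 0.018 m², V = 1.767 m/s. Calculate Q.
Formula: Q = A V
Q = 0.018·1.767·1000 = 31.81 L/s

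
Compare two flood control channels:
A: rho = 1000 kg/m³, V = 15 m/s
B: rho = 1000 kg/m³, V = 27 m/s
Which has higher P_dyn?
P_dyn(A) = 112.5 kPa, P_dyn(B) = 364.5 kPa. Answer: B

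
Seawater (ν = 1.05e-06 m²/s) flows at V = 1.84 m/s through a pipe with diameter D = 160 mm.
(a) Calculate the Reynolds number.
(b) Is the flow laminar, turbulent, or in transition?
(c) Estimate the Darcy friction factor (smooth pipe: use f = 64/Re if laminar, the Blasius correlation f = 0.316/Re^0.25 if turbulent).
(a) Re = V·D/ν = 1.84·0.16/1.05e-06 = 280380
(b) Flow regime: turbulent (Re > 4000)
(c) Friction factor: f = 0.316/Re^0.25 = 0.316/280380^0.25 = 0.01373 (Blasius is strictly valid for Re ≲ 1e5; used here as the smooth-pipe estimate the problem specifies)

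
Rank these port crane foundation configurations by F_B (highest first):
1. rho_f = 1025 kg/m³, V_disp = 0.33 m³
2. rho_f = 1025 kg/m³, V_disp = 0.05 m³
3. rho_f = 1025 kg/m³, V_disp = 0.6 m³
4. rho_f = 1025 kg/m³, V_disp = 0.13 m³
Case 1: F_B = 3318 N
Case 2: F_B = 502.8 N
Case 3: F_B = 6033 N
Case 4: F_B = 1307 N
Ranking (highest first): 3, 1, 4, 2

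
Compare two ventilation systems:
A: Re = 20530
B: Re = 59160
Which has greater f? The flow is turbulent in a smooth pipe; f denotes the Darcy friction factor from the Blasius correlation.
f(A) = 0.0264, f(B) = 0.02026. Answer: A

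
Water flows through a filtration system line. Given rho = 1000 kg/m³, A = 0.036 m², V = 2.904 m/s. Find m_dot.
Formula: \dot{m} = \rho A V
m_dot = 1000·0.036·2.904 = 104.5 kg/s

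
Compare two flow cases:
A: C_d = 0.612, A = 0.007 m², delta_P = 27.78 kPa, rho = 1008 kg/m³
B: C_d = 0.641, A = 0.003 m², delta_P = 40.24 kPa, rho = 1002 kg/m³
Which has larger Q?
Q(A) = 31.81 L/s, Q(B) = 17.23 L/s. Answer: A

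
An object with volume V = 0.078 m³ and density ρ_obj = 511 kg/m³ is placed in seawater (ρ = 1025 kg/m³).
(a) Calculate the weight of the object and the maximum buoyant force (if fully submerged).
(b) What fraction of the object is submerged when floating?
(a) W=rho_obj*g*V=511*9.81*0.078=391.0 N; F_B(max)=rho*g*V=1025*9.81*0.078=784.3 N
(b) Floating fraction=rho_obj/rho=511/1025=0.499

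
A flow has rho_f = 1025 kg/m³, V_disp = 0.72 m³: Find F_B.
Formula: F_B = \rho_f g V_{disp}
F_B = 1025·9.81·0.72 = 7240 N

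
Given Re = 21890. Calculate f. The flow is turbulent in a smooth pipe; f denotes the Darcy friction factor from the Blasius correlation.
Formula: f = \frac{0.316}{Re^{0.25}}
f = 0.316/21890^0.25 = 0.02598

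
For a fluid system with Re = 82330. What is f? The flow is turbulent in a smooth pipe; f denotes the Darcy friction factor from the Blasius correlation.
Formula: f = \frac{0.316}{Re^{0.25}}
f = 0.316/82330^0.25 = 0.01866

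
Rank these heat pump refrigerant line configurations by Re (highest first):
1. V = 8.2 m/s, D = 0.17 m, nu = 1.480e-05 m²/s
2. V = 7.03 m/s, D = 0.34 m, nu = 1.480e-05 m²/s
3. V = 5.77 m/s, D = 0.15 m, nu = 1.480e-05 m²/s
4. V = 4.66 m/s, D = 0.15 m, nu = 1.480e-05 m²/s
Case 1: Re = 94189
Case 2: Re = 161500
Case 3: Re = 58480
Case 4: Re = 47230
Ranking (highest first): 2, 1, 3, 4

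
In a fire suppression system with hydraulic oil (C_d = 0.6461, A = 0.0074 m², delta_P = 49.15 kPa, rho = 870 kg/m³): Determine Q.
Formula: Q = C_d A \sqrt{\frac{2 \Delta P}{\rho}}
Q = 0.6461·0.0074·√(2·(49.15·1000)/870)·1000 = 50.82 L/s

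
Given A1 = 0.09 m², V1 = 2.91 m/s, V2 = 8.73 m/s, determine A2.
Formula: V_2 = \frac{A_1 V_1}{A_2}
Substituting knowns: 8.73 = 0.09·2.91/A2
Solving for A2: A2 = 0.09·2.91/8.73 = 0.03 m²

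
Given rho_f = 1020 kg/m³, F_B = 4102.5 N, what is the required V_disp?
Formula: F_B = \rho_f g V_{disp}
Substituting knowns: 4102.5 = 1020·9.81·V_disp
Solving for V_disp: V_disp = 4102.5/(1020·9.81) = 0.41 m³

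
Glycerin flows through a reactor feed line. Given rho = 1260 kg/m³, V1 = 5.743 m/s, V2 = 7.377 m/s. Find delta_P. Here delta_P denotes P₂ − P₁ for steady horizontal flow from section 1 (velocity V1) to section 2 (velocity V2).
Formula: \Delta P = \frac{1}{2} \rho (V_1^2 - V_2^2)
delta_P = 0.5·1260·(5.743² − 7.377²)/1000 = -13.51 kPa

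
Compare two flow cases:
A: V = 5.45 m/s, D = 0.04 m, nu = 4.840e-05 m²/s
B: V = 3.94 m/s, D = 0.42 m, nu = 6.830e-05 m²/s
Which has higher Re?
Re(A) = 4504, Re(B) = 24228. Answer: B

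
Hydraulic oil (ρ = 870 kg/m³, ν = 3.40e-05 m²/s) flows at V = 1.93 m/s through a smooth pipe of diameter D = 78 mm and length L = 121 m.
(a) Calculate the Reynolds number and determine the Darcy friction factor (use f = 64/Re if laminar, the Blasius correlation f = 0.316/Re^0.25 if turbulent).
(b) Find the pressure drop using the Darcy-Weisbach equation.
(a) Re = V·D/ν = 1.93·0.078/3.40e-05 = 4427.6 → turbulent (Re > 4000); f = 0.316/Re^0.25 = 0.316/4427.6^0.25 = 0.038739
(b) Darcy-Weisbach: ΔP = f·(L/D)·½ρV²/1000 = 0.038739·(121/0.078)·½·870·1.93²/1000 = 97.37 kPa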